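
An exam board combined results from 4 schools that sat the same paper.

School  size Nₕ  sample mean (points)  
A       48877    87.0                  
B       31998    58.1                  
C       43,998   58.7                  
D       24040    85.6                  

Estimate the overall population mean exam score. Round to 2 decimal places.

x̄_st = (Σ Nₕx̄ₕ) / (Σ Nₕ) = (48877·87.0 + 31998·58.1 + 43998·58.7 + 24040·85.6) / 148913
= 10751889.4 / 148913 = 72.2025... → 72.20.

72.20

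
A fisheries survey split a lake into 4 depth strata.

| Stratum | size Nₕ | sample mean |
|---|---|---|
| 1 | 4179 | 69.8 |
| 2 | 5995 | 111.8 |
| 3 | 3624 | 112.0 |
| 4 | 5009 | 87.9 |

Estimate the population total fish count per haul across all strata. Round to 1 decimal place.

1808114.3

Estimate total by summing Nₕ·x̄ₕ over strata.
4179·69.8 + 5995·111.8 + 3624·112.0 + 5009·87.9 = 291694.2 + 670241 + 405888 + 440291.1 = 1808114.3.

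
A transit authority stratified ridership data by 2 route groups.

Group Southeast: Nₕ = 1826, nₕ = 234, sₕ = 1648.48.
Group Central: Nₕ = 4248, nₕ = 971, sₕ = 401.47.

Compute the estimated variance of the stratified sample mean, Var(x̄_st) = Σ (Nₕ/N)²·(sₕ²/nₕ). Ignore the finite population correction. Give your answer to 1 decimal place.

N = 6074. Term for each stratum: Wₕ²sₕ²/nₕ.
Var(x̄_st) = 1049.5508 + 81.1907 = 1130.7416 → 1130.7.

1130.7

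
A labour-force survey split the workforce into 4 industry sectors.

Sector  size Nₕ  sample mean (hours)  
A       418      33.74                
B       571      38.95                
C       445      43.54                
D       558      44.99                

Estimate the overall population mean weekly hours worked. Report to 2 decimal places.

x̄_st = (Σ Nₕx̄ₕ) / (Σ Nₕ) = (418·33.74 + 571·38.95 + 445·43.54 + 558·44.99) / 1992
= 80823.49 / 1992 = 40.5740... → 40.57.

40.57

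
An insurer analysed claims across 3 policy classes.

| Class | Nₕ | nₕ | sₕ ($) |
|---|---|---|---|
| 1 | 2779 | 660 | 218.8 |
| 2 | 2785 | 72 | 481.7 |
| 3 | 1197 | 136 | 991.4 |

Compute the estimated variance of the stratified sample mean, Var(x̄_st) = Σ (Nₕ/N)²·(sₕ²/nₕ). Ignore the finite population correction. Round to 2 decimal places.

785.61

N = 6761; Wₕ = Nₕ/N.
class 1: (2779/6761)²·218.8²/660 = 12.25479
class 2: (2785/6761)²·481.7²/72 = 546.82621
class 3: (1197/6761)²·991.4²/136 = 226.52980
Sum = 785.61081 → 785.61.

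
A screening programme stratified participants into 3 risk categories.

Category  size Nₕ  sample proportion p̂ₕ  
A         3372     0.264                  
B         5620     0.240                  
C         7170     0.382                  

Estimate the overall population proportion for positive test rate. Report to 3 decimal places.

0.308

N = 3372 + 5620 + 7170 = 16162.
Overall proportion = Σ (Nₕ/N)·p̂ₕ.
Σ Nₕp̂ₕ = 890.208 + 1348.8 + 2738.94 = 4977.948.
4977.948 / 16162 = 0.30800... → 0.308.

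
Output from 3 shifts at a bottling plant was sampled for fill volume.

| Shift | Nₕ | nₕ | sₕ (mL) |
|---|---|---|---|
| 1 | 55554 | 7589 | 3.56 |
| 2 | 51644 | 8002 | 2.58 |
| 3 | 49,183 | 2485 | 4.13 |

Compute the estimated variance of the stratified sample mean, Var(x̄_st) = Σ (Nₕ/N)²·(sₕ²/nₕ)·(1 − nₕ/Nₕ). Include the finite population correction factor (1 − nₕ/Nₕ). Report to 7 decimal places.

0.0009033

N = 156381. Term for each stratum: Wₕ²sₕ²/nₕ·(1−nₕ/Nₕ).
Var(x̄_st) = 0.0001819647 + 0.0000766650 + 0.0006446426 = 0.0009032724 → 0.0009033.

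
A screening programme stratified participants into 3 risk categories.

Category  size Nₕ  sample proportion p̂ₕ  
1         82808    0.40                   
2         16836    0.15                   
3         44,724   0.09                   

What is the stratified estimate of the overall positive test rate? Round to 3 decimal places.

0.275

Wₕ = Nₕ/N with N = 144368: 0.5736, 0.1166, 0.3098.
p̂_st = 0.5736·0.40 + 0.1166·0.15 + 0.3098·0.09 ≈ 0.27481... → 0.275.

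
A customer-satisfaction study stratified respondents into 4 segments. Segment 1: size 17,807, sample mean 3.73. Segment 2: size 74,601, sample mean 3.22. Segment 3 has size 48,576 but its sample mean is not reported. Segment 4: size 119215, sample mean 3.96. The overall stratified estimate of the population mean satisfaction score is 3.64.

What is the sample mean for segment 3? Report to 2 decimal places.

3.47

Σ Nₕx̄ₕ = N·μ, so 48576·x̄_3 = 260199·3.64 − (17807·3.73 + 74601·3.22 + 119215·3.96).
= 947124.36 − 778726.73 = 168397.63.
x̄_3 = 168397.63 / 48576 = 3.4667... → 3.47.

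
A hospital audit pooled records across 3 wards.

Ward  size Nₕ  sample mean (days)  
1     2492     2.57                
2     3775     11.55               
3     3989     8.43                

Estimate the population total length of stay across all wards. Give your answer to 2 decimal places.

83632.96

Estimate total by summing Nₕ·x̄ₕ over strata.
2492·2.57 + 3775·11.55 + 3989·8.43 = 6404.44 + 43601.25 + 33627.27 = 83632.96.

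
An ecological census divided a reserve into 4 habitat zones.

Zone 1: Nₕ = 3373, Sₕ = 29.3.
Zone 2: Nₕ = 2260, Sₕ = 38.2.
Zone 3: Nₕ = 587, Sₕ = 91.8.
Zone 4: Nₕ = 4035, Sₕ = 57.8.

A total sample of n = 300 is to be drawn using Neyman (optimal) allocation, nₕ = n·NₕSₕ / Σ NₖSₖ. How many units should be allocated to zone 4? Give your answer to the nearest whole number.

1: NₕSₕ = 3373·29.3 = 98828.9
2: NₕSₕ = 2260·38.2 = 86332
3: NₕSₕ = 587·91.8 = 53886.6
4: NₕSₕ = 4035·57.8 = 233223
Σ NₕSₕ = 472270.5.
n_4 = 300·233223/472270.5 = 148.150... → 148.

148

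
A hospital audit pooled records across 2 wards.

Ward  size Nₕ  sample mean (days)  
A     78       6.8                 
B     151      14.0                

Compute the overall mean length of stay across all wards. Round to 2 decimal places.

11.55

x̄_st = (Σ Nₕx̄ₕ) / (Σ Nₕ) = (78·6.8 + 151·14.0) / 229
= 2644.4 / 229 = 11.5476... → 11.55.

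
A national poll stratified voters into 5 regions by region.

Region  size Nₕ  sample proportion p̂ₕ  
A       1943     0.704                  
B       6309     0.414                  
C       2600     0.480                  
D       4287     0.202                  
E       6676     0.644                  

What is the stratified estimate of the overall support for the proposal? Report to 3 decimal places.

0.476

Wₕ = Nₕ/N with N = 21815: 0.0891, 0.2892, 0.1192, 0.1965, 0.3060.
p̂_st = 0.0891·0.704 + 0.2892·0.414 + 0.1192·0.480 + 0.1965·0.202 + 0.3060·0.644 ≈ 0.47642... → 0.476.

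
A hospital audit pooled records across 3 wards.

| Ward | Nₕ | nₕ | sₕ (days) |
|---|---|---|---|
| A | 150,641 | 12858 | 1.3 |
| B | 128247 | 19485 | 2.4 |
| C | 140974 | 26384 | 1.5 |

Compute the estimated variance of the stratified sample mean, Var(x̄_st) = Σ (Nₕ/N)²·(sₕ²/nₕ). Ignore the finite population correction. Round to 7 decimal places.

N = 419862; Wₕ = Nₕ/N.
ward A: (150641/419862)²·1.3²/12858 = 0.0000169195
ward B: (128247/419862)²·2.4²/19485 = 0.0000275806
ward C: (140974/419862)²·1.5²/26384 = 0.0000096141
Sum = 0.0000541141 → 0.0000541.

0.0000541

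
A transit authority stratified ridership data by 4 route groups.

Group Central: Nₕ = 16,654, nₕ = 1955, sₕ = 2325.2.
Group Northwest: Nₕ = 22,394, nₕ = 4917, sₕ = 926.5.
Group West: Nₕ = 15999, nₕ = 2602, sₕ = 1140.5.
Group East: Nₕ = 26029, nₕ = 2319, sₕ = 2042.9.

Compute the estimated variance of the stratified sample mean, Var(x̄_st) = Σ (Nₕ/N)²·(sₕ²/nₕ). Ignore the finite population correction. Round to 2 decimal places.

334.96

N = 81076; Wₕ = Nₕ/N.
group Central: (16654/81076)²·2325.2²/1955 = 116.68804
group Northwest: (22394/81076)²·926.5²/4917 = 13.31893
group West: (15999/81076)²·1140.5²/2602 = 19.46634
group East: (26029/81076)²·2042.9²/2319 = 185.49141
Sum = 334.96473 → 334.96.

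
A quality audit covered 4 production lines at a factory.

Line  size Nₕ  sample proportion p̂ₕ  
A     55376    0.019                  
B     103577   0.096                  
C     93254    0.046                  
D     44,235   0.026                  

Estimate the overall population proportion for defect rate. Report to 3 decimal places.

0.055

N = 55376 + 103577 + 93254 + 44235 = 296442.
Overall proportion = Σ (Nₕ/N)·p̂ₕ.
Σ Nₕp̂ₕ = 1052.144 + 9943.392 + 4289.684 + 1150.11 = 16435.33.
16435.33 / 296442 = 0.05544... → 0.055.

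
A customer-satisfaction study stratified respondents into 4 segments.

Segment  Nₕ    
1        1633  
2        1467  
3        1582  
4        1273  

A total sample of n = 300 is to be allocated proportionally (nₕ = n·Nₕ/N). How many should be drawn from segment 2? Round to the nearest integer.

74

N = 1633 + 1467 + 1582 + 1273 = 5955.
n_2 = 300·1467/5955 = 73.904... → 74.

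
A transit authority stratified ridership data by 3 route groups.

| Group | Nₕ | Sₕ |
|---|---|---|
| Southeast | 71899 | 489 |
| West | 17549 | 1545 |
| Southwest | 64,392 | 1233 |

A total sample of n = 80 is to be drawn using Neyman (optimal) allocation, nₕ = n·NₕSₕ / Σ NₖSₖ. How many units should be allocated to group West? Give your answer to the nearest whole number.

Σ NₕSₕ = 71899·489 + 17549·1545 + 64392·1233 = 141667152.
Share for West: 27113205/141667152 = 0.19139.
n_West = 80 × 0.19139 = 15.311... → 15.

15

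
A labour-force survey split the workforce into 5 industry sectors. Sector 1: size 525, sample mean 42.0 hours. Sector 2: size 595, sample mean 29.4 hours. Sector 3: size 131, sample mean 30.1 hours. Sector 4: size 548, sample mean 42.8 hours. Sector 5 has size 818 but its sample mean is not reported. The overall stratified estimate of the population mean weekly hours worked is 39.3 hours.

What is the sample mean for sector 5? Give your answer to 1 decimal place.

N = 525 + 595 + 131 + 548 + 818 = 2617.
Overall total = μ·N = 39.3·2617 = 102848.1.
Subtract the known strata: 525·42.0 + 595·29.4 + 131·30.1 + 548·42.8 = 66940.5.
Remaining total for sector 5: 102848.1 − 66940.5 = 35907.6.
Divide by its size: 35907.6 / 818 = 43.897... → 43.9.

43.9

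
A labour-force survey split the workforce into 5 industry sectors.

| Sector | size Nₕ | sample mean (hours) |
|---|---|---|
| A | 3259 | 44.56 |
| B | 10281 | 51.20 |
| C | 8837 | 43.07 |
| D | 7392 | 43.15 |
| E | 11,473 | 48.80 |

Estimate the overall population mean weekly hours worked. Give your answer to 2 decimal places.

N = 3259 + 10281 + 8837 + 7392 + 11473 = 41242.
Weight each subgroup mean by Nₕ/N and sum.
Σ Nₕx̄ₕ = 3259·44.56 + 10281·51.20 + 8837·43.07 + 7392·43.15 + 11473·48.80 = 145221.04 + 526387.2 + 380609.59 + 318964.8 + 559882.4 = 1931065.03.
Divide by N: 1931065.03 / 41242 = 46.8228... → 46.82.

46.82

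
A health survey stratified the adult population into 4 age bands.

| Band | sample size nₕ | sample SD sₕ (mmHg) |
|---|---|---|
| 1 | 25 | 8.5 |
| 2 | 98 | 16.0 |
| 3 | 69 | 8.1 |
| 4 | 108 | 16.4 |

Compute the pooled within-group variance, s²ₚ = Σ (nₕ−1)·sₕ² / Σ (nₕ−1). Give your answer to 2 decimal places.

202.05

1: (25−1)·8.5² = 24·72.25 = 1734
2: (98−1)·16.0² = 97·256 = 24832
3: (69−1)·8.1² = 68·65.61 = 4461.48
4: (108−1)·16.4² = 107·268.96 = 28778.72
Numerator = 59806.2; denominator = Σ(nₕ−1) = 296.
s²ₚ = 59806.2/296 = 202.0480... → 202.05.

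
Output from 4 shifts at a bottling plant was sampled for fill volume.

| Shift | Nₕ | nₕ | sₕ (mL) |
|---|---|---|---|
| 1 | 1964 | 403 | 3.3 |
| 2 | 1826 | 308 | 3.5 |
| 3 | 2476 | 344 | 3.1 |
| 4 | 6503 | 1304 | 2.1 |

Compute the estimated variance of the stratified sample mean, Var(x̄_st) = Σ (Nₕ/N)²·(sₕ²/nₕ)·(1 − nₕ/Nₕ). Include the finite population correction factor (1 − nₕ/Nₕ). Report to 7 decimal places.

0.0027900

N = 12769; Wₕ = Nₕ/N.
shift 1: (1964/12769)²·3.3²/403·(1 − 403/1964) = 0.0005081050
shift 2: (1826/12769)²·3.5²/308·(1 − 308/1826) = 0.0006761517
shift 3: (2476/12769)²·3.1²/344·(1 − 344/2476) = 0.0009044593
shift 4: (6503/12769)²·2.1²/1304·(1 − 1304/6503) = 0.0007012628
Sum = 0.0027899787 → 0.0027900.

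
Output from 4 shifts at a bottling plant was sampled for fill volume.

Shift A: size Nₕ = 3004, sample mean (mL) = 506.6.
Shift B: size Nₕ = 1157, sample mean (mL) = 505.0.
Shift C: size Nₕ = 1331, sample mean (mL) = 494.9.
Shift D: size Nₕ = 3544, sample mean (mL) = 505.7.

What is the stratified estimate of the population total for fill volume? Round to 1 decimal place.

Population total = Σ Nₕ·x̄ₕ (each stratum's size times its mean).
3004·506.6 + 1157·505.0 + 1331·494.9 + 3544·505.7 = 1521826.4 + 584285 + 658711.9 + 1792200.8 = 4557024.1.

4557024.1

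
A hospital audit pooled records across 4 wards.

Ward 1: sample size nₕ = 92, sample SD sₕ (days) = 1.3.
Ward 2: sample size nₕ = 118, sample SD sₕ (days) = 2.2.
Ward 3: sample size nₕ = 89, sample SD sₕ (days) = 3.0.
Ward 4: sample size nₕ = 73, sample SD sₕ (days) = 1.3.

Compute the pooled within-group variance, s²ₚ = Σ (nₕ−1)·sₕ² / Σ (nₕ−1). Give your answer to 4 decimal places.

Degrees of freedom: 91 + 117 + 88 + 72 = 368.
Σ(nₕ−1)sₕ² = 91·1.69 + 117·4.84 + 88·9 + 72·1.69 = 1633.75.
s²ₚ = 1633.75 / 368 = 4.439538... → 4.4395.

4.4395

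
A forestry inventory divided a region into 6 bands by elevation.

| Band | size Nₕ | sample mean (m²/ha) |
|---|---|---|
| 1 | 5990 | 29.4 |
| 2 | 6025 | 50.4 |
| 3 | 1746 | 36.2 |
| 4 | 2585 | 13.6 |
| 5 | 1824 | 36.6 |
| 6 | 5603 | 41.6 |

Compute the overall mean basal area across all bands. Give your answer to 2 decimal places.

36.93

N = 5990 + 6025 + 1746 + 2585 + 1824 + 5603 = 23773.
The stratified mean weights each stratum mean by its population share Nₕ/N.
Σ Nₕx̄ₕ = 5990·29.4 + 6025·50.4 + 1746·36.2 + 2585·13.6 + 1824·36.6 + 5603·41.6 = 176106 + 303660 + 63205.2 + 35156 + 66758.4 + 233084.8 = 877970.4.
Divide by N: 877970.4 / 23773 = 36.9314... → 36.93.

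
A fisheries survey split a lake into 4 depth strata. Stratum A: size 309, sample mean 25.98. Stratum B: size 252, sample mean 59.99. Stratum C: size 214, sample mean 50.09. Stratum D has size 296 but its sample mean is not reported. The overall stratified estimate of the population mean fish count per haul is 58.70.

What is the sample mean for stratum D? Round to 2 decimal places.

N = 309 + 252 + 214 + 296 = 1071.
Overall total = μ·N = 58.70·1071 = 62867.7.
Subtract the known strata: 309·25.98 + 252·59.99 + 214·50.09 = 33864.56.
Remaining total for stratum D: 62867.7 − 33864.56 = 29003.14.
Divide by its size: 29003.14 / 296 = 97.9836... → 97.98.

97.98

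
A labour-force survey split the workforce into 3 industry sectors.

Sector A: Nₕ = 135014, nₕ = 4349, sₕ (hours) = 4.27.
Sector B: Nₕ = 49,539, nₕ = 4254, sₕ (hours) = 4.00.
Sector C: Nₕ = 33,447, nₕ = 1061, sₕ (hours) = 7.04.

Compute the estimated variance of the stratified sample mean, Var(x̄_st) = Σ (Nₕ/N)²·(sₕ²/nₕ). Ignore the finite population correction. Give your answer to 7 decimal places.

N = 218000. Term for each stratum: Wₕ²sₕ²/nₕ.
Var(x̄_st) = 0.0016080923 + 0.0001942245 + 0.0010995913 = 0.0029019080 → 0.0029019.

0.0029019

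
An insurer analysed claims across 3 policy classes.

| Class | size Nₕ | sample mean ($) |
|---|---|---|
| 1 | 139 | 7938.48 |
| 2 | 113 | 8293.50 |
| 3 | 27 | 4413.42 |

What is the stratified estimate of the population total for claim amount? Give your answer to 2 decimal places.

1: 139·7938.48 = 1103448.72
2: 113·8293.50 = 937165.5
3: 27·4413.42 = 119162.34
τ̂ = Σ Nₕx̄ₕ = 2159776.56.

2159776.56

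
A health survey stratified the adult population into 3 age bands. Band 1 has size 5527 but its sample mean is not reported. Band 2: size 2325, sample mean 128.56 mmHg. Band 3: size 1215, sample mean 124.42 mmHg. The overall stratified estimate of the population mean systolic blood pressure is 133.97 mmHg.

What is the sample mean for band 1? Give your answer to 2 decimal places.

138.35

N = 5527 + 2325 + 1215 = 9067.
Overall total = μ·N = 133.97·9067 = 1214705.99.
Subtract the known strata: 2325·128.56 + 1215·124.42 = 450072.3.
Remaining total for band 1: 1214705.99 − 450072.3 = 764633.69.
Divide by its size: 764633.69 / 5527 = 138.3452... → 138.35.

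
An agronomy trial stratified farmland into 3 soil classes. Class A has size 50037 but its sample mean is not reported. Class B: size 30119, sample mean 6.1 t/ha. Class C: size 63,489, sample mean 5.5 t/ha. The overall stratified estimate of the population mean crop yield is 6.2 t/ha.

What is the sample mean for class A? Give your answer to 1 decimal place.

Σ Nₕx̄ₕ = N·μ, so 50037·x̄_A = 143645·6.2 − (30119·6.1 + 63489·5.5).
= 890599 − 532915.4 = 357683.6.
x̄_A = 357683.6 / 50037 = 7.148... → 7.1.

7.1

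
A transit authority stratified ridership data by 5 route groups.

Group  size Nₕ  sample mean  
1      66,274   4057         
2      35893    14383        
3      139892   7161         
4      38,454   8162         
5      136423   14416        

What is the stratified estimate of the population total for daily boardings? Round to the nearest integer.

1: 66274·4057 = 268873618
2: 35893·14383 = 516249019
3: 139892·7161 = 1001766612
4: 38454·8162 = 313861548
5: 136423·14416 = 1966673968
τ̂ = Σ Nₕx̄ₕ = 4067424765.

4067424765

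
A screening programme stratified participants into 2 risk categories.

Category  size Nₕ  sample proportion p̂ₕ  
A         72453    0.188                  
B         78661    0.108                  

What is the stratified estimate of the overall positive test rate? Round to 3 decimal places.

Wₕ = Nₕ/N with N = 151114: 0.4795, 0.5205.
p̂_st = 0.4795·0.188 + 0.5205·0.108 ≈ 0.14636... → 0.146.

0.146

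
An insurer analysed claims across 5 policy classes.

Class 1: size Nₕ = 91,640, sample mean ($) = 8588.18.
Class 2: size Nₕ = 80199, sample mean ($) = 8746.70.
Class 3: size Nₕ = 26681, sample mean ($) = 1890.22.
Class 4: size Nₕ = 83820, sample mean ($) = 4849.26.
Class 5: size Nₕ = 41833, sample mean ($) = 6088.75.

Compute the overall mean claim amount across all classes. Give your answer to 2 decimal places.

N = 91640 + 80199 + 26681 + 83820 + 41833 = 324173.
The stratified mean weights each stratum mean by its population share Nₕ/N.
Σ Nₕx̄ₕ = 91640·8588.18 + 80199·8746.70 + 26681·1890.22 + 83820·4849.26 + 41833·6088.75 = 787020815.2 + 701476593.3 + 50432959.82 + 406464973.2 + 254710678.75 = 2200106020.27.
Divide by N: 2200106020.27 / 324173 = 6786.8268... → 6786.83.

6786.83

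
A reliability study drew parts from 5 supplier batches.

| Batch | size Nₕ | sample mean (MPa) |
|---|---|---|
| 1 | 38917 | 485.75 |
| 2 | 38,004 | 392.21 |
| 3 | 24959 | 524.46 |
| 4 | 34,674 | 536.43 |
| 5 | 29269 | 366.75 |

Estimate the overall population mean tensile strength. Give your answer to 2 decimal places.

459.73

N = 38917 + 38004 + 24959 + 34674 + 29269 = 165823.
Overall mean = Σ (Nₕ/N)·x̄ₕ — weight by population share, not a simple average.
Σ Nₕx̄ₕ = 38917·485.75 + 38004·392.21 + 24959·524.46 + 34674·536.43 + 29269·366.75 = 18903932.75 + 14905548.84 + 13089997.14 + 18600173.82 + 10734405.75 = 76234058.3.
Divide by N: 76234058.3 / 165823 = 459.7315... → 459.73.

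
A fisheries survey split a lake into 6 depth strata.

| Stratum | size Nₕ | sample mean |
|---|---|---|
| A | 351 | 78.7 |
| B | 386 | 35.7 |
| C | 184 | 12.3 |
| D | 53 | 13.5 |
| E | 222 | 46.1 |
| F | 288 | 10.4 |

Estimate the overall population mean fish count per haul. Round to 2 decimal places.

38.82

N = 351 + 386 + 184 + 53 + 222 + 288 = 1484.
Weight each subgroup mean by Nₕ/N and sum.
Σ Nₕx̄ₕ = 351·78.7 + 386·35.7 + 184·12.3 + 53·13.5 + 222·46.1 + 288·10.4 = 27623.7 + 13780.2 + 2263.2 + 715.5 + 10234.2 + 2995.2 = 57612.
Divide by N: 57612 / 1484 = 38.8221... → 38.82.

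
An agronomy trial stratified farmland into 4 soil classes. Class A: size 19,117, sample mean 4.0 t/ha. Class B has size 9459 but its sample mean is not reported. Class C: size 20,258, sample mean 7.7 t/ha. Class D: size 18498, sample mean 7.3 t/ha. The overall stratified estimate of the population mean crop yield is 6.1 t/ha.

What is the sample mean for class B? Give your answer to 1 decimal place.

Σ Nₕx̄ₕ = N·μ, so 9459·x̄_B = 67332·6.1 − (19117·4.0 + 20258·7.7 + 18498·7.3).
= 410725.2 − 367490 = 43235.2.
x̄_B = 43235.2 / 9459 = 4.571... → 4.6.

4.6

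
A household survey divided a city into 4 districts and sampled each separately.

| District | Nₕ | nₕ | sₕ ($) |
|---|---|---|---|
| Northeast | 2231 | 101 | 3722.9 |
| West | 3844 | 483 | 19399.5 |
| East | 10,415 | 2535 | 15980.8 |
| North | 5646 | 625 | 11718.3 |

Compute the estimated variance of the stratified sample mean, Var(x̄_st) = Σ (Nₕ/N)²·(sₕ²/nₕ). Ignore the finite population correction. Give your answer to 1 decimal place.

61485.5

N = 22136; Wₕ = Nₕ/N.
district Northeast: (2231/22136)²·3722.9²/101 = 1393.9340
district West: (3844/22136)²·19399.5²/483 = 23496.4585
district East: (10415/22136)²·15980.8²/2535 = 22301.7696
district North: (5646/22136)²·11718.3²/625 = 14293.3050
Sum = 61485.4672 → 61485.5.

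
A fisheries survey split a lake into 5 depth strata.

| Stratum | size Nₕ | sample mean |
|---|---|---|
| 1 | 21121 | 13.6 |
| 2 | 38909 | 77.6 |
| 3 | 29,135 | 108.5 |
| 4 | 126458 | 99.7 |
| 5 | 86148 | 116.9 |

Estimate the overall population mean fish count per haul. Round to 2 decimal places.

96.58

N = 301771; weights Wₕ = Nₕ/N = (0.0700, 0.1289, 0.0965, 0.4191, 0.2855).
x̄_st = Σ Wₕ·x̄ₕ = 0.0700·13.6 + 0.1289·77.6 + 0.0965·108.5 + 0.4191·99.7 + 0.2855·116.9 ≈ 96.5841...
→ 96.58.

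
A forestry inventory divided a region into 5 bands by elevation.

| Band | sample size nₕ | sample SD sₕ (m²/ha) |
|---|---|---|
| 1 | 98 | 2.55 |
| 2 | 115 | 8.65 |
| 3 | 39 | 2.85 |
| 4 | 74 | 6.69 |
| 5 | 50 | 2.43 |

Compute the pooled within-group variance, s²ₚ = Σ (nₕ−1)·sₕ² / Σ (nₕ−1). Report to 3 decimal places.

35.110

1: (98−1)·2.55² = 97·6.5025 = 630.7425
2: (115−1)·8.65² = 114·74.8225 = 8529.765
3: (39−1)·2.85² = 38·8.1225 = 308.655
4: (74−1)·6.69² = 73·44.7561 = 3267.1953
5: (50−1)·2.43² = 49·5.9049 = 289.3401
Numerator = 13025.6979; denominator = Σ(nₕ−1) = 371.
s²ₚ = 13025.6979/371 = 35.10970... → 35.110.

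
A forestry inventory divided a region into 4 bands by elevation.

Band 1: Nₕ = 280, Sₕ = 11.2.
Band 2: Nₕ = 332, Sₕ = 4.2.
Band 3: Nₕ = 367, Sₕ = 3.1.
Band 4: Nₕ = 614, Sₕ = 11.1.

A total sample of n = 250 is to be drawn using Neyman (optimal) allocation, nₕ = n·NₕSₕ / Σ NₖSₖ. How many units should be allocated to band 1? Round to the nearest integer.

Σ NₕSₕ = 280·11.2 + 332·4.2 + 367·3.1 + 614·11.1 = 12483.5.
Share for 1: 3136/12483.5 = 0.25121.
n_1 = 250 × 0.25121 = 62.803... → 63.

63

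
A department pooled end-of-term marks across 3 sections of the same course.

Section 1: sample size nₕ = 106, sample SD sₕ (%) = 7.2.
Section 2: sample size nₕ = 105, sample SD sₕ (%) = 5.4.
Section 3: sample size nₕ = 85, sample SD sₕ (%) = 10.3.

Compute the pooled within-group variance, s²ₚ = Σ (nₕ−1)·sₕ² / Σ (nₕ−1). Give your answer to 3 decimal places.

Degrees of freedom: 105 + 104 + 84 = 293.
Σ(nₕ−1)sₕ² = 105·51.84 + 104·29.16 + 84·106.09 = 17387.4.
s²ₚ = 17387.4 / 293 = 59.34266... → 59.343.

59.343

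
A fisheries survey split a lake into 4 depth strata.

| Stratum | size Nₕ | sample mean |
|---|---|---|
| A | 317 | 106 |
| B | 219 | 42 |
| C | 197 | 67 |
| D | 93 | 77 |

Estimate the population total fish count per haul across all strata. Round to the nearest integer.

Estimate total by summing Nₕ·x̄ₕ over strata.
317·106 + 219·42 + 197·67 + 93·77 = 33602 + 9198 + 13199 + 7161 = 63160.

63160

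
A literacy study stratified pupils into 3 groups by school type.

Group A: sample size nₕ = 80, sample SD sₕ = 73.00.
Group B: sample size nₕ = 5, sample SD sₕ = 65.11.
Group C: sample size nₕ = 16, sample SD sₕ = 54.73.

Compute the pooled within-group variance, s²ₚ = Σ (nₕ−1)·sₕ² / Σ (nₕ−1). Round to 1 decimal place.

Degrees of freedom: 79 + 4 + 15 = 98.
Σ(nₕ−1)sₕ² = 79·5329 + 4·4239.3121 + 15·2995.3729 = 482878.8419.
s²ₚ = 482878.8419 / 98 = 4927.335... → 4927.3.

4927.3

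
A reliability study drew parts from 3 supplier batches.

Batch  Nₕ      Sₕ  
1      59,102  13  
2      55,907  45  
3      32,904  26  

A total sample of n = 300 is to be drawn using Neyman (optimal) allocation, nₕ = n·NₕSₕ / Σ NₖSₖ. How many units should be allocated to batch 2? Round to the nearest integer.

1: NₕSₕ = 59102·13 = 768326
2: NₕSₕ = 55907·45 = 2515815
3: NₕSₕ = 32904·26 = 855504
Σ NₕSₕ = 4139645.
n_2 = 300·2515815/4139645 = 182.321... → 182.

182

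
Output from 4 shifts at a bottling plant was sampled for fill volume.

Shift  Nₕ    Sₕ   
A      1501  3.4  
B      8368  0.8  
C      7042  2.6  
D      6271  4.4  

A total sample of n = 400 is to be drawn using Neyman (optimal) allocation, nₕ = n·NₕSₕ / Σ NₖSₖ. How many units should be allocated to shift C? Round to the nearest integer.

127

A: NₕSₕ = 1501·3.4 = 5103.4
B: NₕSₕ = 8368·0.8 = 6694.4
C: NₕSₕ = 7042·2.6 = 18309.2
D: NₕSₕ = 6271·4.4 = 27592.4
Σ NₕSₕ = 57699.4.
n_C = 400·18309.2/57699.4 = 126.928... → 127.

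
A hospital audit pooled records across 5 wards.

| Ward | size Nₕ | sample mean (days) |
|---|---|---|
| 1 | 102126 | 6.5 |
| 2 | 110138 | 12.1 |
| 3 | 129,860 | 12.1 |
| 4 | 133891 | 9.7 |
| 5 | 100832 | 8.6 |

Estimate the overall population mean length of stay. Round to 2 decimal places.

x̄_st = (Σ Nₕx̄ₕ) / (Σ Nₕ) = (102126·6.5 + 110138·12.1 + 129860·12.1 + 133891·9.7 + 100832·8.6) / 576847
= 5733692.7 / 576847 = 9.9397... → 9.94.

9.94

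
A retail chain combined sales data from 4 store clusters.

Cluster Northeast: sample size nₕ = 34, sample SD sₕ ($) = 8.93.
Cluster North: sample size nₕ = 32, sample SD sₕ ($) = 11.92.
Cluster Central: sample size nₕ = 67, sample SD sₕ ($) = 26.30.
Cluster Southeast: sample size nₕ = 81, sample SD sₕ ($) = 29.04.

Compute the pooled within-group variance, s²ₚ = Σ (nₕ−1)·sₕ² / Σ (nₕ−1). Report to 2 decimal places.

572.16

Degrees of freedom: 33 + 31 + 66 + 80 = 210.
Σ(nₕ−1)sₕ² = 33·79.7449 + 31·142.0864 + 66·691.69 + 80·843.3216 = 120153.5281.
s²ₚ = 120153.5281 / 210 = 572.1597... → 572.16.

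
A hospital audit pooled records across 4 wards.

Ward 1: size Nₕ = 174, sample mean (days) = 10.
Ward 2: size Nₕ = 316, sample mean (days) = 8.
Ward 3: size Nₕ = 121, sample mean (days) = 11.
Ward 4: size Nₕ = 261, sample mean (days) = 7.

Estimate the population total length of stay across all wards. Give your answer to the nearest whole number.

1: 174·10 = 1740
2: 316·8 = 2528
3: 121·11 = 1331
4: 261·7 = 1827
τ̂ = Σ Nₕx̄ₕ = 7426.

7426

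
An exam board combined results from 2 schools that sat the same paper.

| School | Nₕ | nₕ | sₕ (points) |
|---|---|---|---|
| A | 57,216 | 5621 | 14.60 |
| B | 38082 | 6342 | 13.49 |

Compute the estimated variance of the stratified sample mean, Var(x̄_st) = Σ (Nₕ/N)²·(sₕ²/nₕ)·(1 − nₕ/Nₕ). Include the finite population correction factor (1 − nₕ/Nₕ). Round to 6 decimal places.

0.016146

N = 95298. Term for each stratum: Wₕ²sₕ²/nₕ·(1−nₕ/Nₕ).
Var(x̄_st) = 0.012326781 + 0.003819062 = 0.016145843 → 0.016146.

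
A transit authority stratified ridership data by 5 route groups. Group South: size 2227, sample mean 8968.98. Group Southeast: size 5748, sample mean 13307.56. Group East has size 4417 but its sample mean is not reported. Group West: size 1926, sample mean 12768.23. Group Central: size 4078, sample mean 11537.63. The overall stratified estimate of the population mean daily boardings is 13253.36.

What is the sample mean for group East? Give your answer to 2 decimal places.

17138.55

N = 2227 + 5748 + 4417 + 1926 + 4078 = 18396.
Overall total = μ·N = 13253.36·18396 = 243808810.56.
Subtract the known strata: 2227·8968.98 + 5748·13307.56 + 1926·12768.23 + 4078·11537.63 = 168107839.46.
Remaining total for group East: 243808810.56 − 168107839.46 = 75700971.1.
Divide by its size: 75700971.1 / 4417 = 17138.5490... → 17138.55.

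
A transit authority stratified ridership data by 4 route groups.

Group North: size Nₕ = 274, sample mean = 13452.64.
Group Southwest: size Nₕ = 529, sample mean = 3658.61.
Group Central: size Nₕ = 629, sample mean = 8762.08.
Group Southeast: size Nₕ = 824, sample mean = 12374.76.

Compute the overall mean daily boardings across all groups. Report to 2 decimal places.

9454.60

N = 2256; weights Wₕ = Nₕ/N = (0.1215, 0.2345, 0.2788, 0.3652).
x̄_st = Σ Wₕ·x̄ₕ = 0.1215·13452.64 + 0.2345·3658.61 + 0.2788·8762.08 + 0.3652·12374.76 ≈ 9454.6004...
→ 9454.60.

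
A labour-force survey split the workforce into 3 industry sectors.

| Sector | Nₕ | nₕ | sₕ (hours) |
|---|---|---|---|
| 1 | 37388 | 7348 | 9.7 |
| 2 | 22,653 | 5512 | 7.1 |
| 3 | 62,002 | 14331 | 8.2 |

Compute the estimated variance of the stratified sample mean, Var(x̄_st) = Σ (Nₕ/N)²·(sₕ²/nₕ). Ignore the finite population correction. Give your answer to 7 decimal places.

N = 122043. Term for each stratum: Wₕ²sₕ²/nₕ.
Var(x̄_st) = 0.0012017470 + 0.0003150890 + 0.0012109797 = 0.0027278156 → 0.0027278.

0.0027278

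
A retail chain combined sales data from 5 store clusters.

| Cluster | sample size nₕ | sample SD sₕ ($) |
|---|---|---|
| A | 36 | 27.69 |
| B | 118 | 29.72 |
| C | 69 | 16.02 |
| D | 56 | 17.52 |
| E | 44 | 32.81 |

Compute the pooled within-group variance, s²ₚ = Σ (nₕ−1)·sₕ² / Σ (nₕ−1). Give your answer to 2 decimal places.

662.90

A: (36−1)·27.69² = 35·766.7361 = 26835.7635
B: (118−1)·29.72² = 117·883.2784 = 103343.5728
C: (69−1)·16.02² = 68·256.6404 = 17451.5472
D: (56−1)·17.52² = 55·306.9504 = 16882.272
E: (44−1)·32.81² = 43·1076.4961 = 46289.3323
Numerator = 210802.4878; denominator = Σ(nₕ−1) = 318.
s²ₚ = 210802.4878/318 = 662.9009... → 662.90.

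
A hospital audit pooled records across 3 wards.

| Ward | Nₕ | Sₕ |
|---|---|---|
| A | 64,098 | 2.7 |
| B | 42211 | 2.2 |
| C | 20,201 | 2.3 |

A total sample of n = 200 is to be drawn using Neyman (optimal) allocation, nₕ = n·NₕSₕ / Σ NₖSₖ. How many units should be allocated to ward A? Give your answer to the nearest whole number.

111

Σ NₕSₕ = 64098·2.7 + 42211·2.2 + 20201·2.3 = 312391.1.
Share for A: 173064.6/312391.1 = 0.55400.
n_A = 200 × 0.55400 = 110.800... → 111.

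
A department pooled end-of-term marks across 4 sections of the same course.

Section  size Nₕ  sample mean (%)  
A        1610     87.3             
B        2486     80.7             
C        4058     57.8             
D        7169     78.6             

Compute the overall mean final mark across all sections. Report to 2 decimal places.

74.35

x̄_st = (Σ Nₕx̄ₕ) / (Σ Nₕ) = (1610·87.3 + 2486·80.7 + 4058·57.8 + 7169·78.6) / 15323
= 1139209 / 15323 = 74.3463... → 74.35.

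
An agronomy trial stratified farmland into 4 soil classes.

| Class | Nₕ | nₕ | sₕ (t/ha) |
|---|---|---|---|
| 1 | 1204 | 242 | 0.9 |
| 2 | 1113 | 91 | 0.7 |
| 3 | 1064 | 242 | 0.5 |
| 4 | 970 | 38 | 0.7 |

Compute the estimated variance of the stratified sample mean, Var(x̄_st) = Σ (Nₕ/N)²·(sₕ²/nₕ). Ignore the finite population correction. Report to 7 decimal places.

0.0013113

N = 4351; Wₕ = Nₕ/N.
class 1: (1204/4351)²·0.9²/242 = 0.0002562976
class 2: (1113/4351)²·0.7²/91 = 0.0003523440
class 3: (1064/4351)²·0.5²/242 = 0.0000617774
class 4: (970/4351)²·0.7²/38 = 0.0006408816
Sum = 0.0013113005 → 0.0013113.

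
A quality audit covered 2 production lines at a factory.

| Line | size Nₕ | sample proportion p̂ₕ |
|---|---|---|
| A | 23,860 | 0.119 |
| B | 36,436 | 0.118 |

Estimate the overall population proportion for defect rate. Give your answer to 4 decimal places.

Wₕ = Nₕ/N with N = 60296: 0.3957, 0.6043.
p̂_st = 0.3957·0.119 + 0.6043·0.118 ≈ 0.118396... → 0.1184.

0.1184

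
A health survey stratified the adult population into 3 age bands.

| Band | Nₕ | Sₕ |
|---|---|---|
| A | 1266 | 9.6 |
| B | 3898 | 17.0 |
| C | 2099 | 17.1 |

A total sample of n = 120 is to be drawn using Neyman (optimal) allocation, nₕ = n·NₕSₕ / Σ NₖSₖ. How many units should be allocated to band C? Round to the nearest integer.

Σ NₕSₕ = 1266·9.6 + 3898·17.0 + 2099·17.1 = 114312.5.
Share for C: 35892.9/114312.5 = 0.31399.
n_C = 120 × 0.31399 = 37.679... → 38.

38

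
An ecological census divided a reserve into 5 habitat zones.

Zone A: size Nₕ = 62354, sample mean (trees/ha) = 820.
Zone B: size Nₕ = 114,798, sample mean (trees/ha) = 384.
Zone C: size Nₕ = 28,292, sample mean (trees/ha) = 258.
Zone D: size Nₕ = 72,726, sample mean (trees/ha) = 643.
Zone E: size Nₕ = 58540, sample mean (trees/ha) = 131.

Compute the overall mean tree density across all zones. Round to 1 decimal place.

466.1

x̄_st = (Σ Nₕx̄ₕ) / (Σ Nₕ) = (62354·820 + 114798·384 + 28292·258 + 72726·643 + 58540·131) / 336710
= 156943606 / 336710 = 466.109... → 466.1.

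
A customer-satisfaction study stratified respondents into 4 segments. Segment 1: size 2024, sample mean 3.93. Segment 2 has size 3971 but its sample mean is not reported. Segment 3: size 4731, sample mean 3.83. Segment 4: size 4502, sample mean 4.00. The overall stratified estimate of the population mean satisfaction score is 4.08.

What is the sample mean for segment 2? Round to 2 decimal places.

N = 2024 + 3971 + 4731 + 4502 = 15228.
Overall total = μ·N = 4.08·15228 = 62130.24.
Subtract the known strata: 2024·3.93 + 4731·3.83 + 4502·4.00 = 44082.05.
Remaining total for segment 2: 62130.24 − 44082.05 = 18048.19.
Divide by its size: 18048.19 / 3971 = 4.5450... → 4.54.

4.54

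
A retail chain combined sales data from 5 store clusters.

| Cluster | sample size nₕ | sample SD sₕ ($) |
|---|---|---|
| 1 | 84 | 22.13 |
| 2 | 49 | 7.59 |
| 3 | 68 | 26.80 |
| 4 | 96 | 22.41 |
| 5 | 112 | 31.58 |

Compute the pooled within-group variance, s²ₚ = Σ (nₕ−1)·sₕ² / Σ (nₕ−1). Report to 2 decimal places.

618.68

Degrees of freedom: 83 + 48 + 67 + 95 + 111 = 404.
Σ(nₕ−1)sₕ² = 83·489.7369 + 48·57.6081 + 67·718.24 + 95·502.2081 + 111·997.2964 = 249945.1014.
s²ₚ = 249945.1014 / 404 = 618.6760... → 618.68.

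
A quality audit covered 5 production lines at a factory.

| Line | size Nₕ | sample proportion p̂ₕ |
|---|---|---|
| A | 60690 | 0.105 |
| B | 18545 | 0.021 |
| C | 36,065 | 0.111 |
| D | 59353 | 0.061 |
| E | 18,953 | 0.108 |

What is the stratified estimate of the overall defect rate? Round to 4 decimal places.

Wₕ = Nₕ/N with N = 193606: 0.3135, 0.0958, 0.1863, 0.3066, 0.0979.
p̂_st = 0.3135·0.105 + 0.0958·0.021 + 0.1863·0.111 + 0.3066·0.061 + 0.0979·0.108 ≈ 0.084876... → 0.0849.

0.0849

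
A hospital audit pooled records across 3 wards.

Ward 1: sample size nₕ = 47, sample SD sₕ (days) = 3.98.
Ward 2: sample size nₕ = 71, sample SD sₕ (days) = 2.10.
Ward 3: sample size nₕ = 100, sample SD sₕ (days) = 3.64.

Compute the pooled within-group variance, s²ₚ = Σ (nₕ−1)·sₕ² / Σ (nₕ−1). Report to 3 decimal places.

1: (47−1)·3.98² = 46·15.8404 = 728.6584
2: (71−1)·2.10² = 70·4.41 = 308.7
3: (100−1)·3.64² = 99·13.2496 = 1311.7104
Numerator = 2349.0688; denominator = Σ(nₕ−1) = 215.
s²ₚ = 2349.0688/215 = 10.92590... → 10.926.

10.926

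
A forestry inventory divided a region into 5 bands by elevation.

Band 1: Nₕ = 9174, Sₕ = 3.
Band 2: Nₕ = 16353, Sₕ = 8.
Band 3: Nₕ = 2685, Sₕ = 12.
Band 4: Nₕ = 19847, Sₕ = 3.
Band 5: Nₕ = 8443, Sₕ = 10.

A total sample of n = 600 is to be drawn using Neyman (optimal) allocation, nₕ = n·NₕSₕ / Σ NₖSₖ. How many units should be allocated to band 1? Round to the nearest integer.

49

Σ NₕSₕ = 9174·3 + 16353·8 + 2685·12 + 19847·3 + 8443·10 = 334537.
Share for 1: 27522/334537 = 0.08227.
n_1 = 600 × 0.08227 = 49.361... → 49.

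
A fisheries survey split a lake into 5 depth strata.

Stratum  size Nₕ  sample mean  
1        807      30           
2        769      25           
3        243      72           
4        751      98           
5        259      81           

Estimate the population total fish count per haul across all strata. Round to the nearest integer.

155508

Population total = Σ Nₕ·x̄ₕ (each stratum's size times its mean).
807·30 + 769·25 + 243·72 + 751·98 + 259·81 = 24210 + 19225 + 17496 + 73598 + 20979 = 155508.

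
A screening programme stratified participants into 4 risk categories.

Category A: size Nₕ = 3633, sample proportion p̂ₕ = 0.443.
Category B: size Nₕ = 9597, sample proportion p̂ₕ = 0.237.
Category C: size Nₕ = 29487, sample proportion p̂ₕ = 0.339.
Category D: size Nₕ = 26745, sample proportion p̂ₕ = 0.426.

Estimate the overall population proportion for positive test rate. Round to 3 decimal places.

0.364

N = 3633 + 9597 + 29487 + 26745 = 69462.
Overall proportion = Σ (Nₕ/N)·p̂ₕ.
Σ Nₕp̂ₕ = 1609.419 + 2274.489 + 9996.093 + 11393.37 = 25273.371.
25273.371 / 69462 = 0.36384... → 0.364.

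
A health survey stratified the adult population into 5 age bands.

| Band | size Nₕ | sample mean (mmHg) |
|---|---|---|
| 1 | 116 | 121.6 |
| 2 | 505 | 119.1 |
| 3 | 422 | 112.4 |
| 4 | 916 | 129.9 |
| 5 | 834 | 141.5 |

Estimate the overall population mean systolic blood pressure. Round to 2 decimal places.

128.42

x̄_st = (Σ Nₕx̄ₕ) / (Σ Nₕ) = (116·121.6 + 505·119.1 + 422·112.4 + 916·129.9 + 834·141.5) / 2793
= 358683.3 / 2793 = 128.4222... → 128.42.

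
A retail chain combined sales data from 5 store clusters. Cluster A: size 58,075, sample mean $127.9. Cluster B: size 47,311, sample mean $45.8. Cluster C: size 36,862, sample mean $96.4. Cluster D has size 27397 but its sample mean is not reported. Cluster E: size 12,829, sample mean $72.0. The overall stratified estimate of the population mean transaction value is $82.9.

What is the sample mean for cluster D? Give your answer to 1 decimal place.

N = 58075 + 47311 + 36862 + 27397 + 12829 = 182474.
Overall total = μ·N = 82.9·182474 = 15127094.6.
Subtract the known strata: 58075·127.9 + 47311·45.8 + 36862·96.4 + 12829·72.0 = 14071821.1.
Remaining total for cluster D: 15127094.6 − 14071821.1 = 1055273.5.
Divide by its size: 1055273.5 / 27397 = 38.518... → 38.5.

38.5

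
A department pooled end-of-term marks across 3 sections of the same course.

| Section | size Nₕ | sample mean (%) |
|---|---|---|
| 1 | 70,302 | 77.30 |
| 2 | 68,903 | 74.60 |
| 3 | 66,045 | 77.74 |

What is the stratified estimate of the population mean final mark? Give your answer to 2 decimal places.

76.54

N = 70302 + 68903 + 66045 = 205250.
Overall mean = Σ (Nₕ/N)·x̄ₕ — weight by population share, not a simple average.
Σ Nₕx̄ₕ = 70302·77.30 + 68903·74.60 + 66045·77.74 = 5434344.6 + 5140163.8 + 5134338.3 = 15708846.7.
Divide by N: 15708846.7 / 205250 = 76.5352... → 76.54.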